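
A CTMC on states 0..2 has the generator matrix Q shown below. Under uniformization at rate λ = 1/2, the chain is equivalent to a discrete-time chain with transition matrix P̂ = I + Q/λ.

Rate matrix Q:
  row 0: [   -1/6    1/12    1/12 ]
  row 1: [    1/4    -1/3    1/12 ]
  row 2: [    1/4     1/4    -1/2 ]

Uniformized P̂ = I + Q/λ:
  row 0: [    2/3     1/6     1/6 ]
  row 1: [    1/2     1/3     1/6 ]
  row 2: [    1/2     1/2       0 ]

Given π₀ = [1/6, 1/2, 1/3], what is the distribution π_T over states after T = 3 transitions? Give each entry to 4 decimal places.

π = [0.5980, 0.2600, 0.1420]

t=0: π = [0.1667, 0.5000, 0.3333]
t=1: π = [0.5278, 0.3611, 0.1111]
t=2: π = [0.5880, 0.2639, 0.1481]
t=3: π = [0.5980, 0.2600, 0.1420]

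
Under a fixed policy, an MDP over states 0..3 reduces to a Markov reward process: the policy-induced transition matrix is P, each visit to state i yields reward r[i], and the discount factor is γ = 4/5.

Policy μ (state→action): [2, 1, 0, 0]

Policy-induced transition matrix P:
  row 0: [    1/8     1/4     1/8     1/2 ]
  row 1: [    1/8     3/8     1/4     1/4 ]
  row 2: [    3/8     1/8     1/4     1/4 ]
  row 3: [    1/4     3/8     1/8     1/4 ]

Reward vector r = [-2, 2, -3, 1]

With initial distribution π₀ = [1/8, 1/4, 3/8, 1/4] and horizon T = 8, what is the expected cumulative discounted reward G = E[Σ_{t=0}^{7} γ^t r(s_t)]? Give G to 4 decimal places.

G = -1.0271

t=0: π = [0.1250, 0.2500, 0.3750, 0.2500], E[r] = -0.6250, γ^t·E[r] = -0.625000, running G = -0.625000
t=1: π = [0.2500, 0.2656, 0.2031, 0.2813], E[r] = -0.2969, γ^t·E[r] = -0.237500, running G = -0.862500
t=2: π = [0.2109, 0.2930, 0.1836, 0.3125], E[r] = -0.0742, γ^t·E[r] = -0.047500, running G = -0.910000
t=3: π = [0.2100, 0.3027, 0.1846, 0.3027], E[r] = -0.0654, γ^t·E[r] = -0.033500, running G = -0.943500
t=4: π = [0.2090, 0.3026, 0.1859, 0.3025], E[r] = -0.0680, γ^t·E[r] = -0.027850, running G = -0.971350
t=5: π = [0.2093, 0.3024, 0.1861, 0.3022], E[r] = -0.0697, γ^t·E[r] = -0.022850, running G = -0.994200
t=6: π = [0.2093, 0.3023, 0.1861, 0.3023], E[r] = -0.0698, γ^t·E[r] = -0.018298, running G = -1.012498
t=7: π = [0.2093, 0.3023, 0.1860, 0.3023], E[r] = -0.0698, γ^t·E[r] = -0.014634, running G = -1.027132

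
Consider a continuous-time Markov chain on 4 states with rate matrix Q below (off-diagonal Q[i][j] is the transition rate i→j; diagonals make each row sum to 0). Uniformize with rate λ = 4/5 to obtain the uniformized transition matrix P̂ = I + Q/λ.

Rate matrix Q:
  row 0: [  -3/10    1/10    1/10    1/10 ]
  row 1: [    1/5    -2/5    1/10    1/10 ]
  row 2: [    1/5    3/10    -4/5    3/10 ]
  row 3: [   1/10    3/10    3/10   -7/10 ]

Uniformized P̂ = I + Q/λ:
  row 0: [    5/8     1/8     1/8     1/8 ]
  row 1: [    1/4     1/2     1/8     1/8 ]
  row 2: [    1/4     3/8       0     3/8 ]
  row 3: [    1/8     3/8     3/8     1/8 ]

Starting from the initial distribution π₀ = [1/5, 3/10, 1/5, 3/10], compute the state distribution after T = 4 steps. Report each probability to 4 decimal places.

t=0: π = [0.2000, 0.3000, 0.2000, 0.3000]
t=1: π = [0.2875, 0.3625, 0.1750, 0.1750]
t=2: π = [0.3359, 0.3484, 0.1469, 0.1688]
t=3: π = [0.3549, 0.3346, 0.1488, 0.1617]
t=4: π = [0.3629, 0.3281, 0.1468, 0.1622]

π = [0.3629, 0.3281, 0.1468, 0.1622]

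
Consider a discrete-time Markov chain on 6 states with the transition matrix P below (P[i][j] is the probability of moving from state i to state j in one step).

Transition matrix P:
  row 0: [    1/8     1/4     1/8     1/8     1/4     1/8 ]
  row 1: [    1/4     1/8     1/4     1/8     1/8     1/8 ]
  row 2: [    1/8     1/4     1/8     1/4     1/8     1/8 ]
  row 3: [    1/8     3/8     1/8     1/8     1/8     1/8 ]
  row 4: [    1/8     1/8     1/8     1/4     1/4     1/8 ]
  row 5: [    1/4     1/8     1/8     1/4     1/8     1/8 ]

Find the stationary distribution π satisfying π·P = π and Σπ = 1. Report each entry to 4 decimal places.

Balance equations π_j = Σ_i π_i·P[i][j]:
  π_0 = 1/8·π_0 + 1/4·π_1 + 1/8·π_2 + 1/8·π_3 + 1/8·π_4 + 1/4·π_5
  π_1 = 1/4·π_0 + 1/8·π_1 + 1/4·π_2 + 3/8·π_3 + 1/8·π_4 + 1/8·π_5
  π_2 = 1/8·π_0 + 1/4·π_1 + 1/8·π_2 + 1/8·π_3 + 1/8·π_4 + 1/8·π_5
  π_3 = 1/8·π_0 + 1/8·π_1 + 1/4·π_2 + 1/8·π_3 + 1/4·π_4 + 1/4·π_5
  π_4 = 1/4·π_0 + 1/8·π_1 + 1/8·π_2 + 1/8·π_3 + 1/4·π_4 + 1/8·π_5
  normalize: π_0 + π_1 + π_2 + π_3 + π_4 + π_5 = 1
Solving the linear system gives exactly π = [6151/36864, 967/4608, 5575/36864, 6649/36864, 6145/36864, 1/8].

π = [0.1669, 0.2099, 0.1512, 0.1804, 0.1667, 0.1250]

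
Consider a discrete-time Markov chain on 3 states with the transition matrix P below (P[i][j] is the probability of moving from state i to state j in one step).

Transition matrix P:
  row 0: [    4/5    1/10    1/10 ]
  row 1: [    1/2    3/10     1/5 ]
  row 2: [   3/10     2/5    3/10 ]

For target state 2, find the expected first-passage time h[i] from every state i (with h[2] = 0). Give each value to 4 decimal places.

h = [8.8889, 7.7778, 0.0000]

First-step conditioning: h[2] = 0; for i ≠ 2, h[i] = 1 + Σ_k P[i][k]·h[k].
  h[0] = 1 + 4/5·h[0] + 1/10·h[1]
  h[1] = 1 + 1/2·h[0] + 3/10·h[1]
Solving the 2×2 linear system over states ≠ 2 gives exactly h = [80/9, 70/9, 0] (h[2] = 0 is the target).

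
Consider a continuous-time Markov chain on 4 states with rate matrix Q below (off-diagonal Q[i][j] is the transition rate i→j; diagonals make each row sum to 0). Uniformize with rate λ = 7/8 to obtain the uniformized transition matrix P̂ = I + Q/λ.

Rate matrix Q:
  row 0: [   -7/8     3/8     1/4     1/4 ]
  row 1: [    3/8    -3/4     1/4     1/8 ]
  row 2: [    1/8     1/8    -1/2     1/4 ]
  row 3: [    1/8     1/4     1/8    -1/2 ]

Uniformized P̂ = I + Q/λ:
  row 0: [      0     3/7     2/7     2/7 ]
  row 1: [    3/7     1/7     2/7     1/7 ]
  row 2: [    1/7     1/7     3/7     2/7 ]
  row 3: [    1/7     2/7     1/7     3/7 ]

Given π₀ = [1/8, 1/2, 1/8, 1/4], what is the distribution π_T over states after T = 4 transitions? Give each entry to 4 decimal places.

t=0: π = [0.1250, 0.5000, 0.1250, 0.2500]
t=1: π = [0.2679, 0.2143, 0.2679, 0.2500]
t=2: π = [0.1658, 0.2551, 0.2883, 0.2908]
t=3: π = [0.1921, 0.2318, 0.2853, 0.2908]
t=4: π = [0.1816, 0.2393, 0.2849, 0.2941]

π = [0.1816, 0.2393, 0.2849, 0.2941]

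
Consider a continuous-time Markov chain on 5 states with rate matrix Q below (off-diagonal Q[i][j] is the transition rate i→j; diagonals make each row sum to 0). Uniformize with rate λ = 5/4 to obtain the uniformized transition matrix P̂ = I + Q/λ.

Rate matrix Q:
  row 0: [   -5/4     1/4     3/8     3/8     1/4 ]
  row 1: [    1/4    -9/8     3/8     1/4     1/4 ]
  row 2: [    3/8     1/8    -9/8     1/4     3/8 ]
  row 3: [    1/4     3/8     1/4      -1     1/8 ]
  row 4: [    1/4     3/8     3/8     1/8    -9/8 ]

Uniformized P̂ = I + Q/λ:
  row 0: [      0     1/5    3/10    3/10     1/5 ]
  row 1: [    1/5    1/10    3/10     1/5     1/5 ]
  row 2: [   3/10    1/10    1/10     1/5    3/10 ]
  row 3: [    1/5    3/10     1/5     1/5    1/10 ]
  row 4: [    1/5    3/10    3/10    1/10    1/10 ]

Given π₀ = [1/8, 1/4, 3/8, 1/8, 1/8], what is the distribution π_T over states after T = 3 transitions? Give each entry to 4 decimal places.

t=0: π = [0.1250, 0.2500, 0.3750, 0.1250, 0.1250]
t=1: π = [0.2125, 0.1625, 0.2125, 0.2000, 0.2125]
t=2: π = [0.1788, 0.2038, 0.2375, 0.2000, 0.1800]
t=3: π = [0.1880, 0.1939, 0.2325, 0.1999, 0.1858]

π = [0.1880, 0.1939, 0.2325, 0.1999, 0.1858]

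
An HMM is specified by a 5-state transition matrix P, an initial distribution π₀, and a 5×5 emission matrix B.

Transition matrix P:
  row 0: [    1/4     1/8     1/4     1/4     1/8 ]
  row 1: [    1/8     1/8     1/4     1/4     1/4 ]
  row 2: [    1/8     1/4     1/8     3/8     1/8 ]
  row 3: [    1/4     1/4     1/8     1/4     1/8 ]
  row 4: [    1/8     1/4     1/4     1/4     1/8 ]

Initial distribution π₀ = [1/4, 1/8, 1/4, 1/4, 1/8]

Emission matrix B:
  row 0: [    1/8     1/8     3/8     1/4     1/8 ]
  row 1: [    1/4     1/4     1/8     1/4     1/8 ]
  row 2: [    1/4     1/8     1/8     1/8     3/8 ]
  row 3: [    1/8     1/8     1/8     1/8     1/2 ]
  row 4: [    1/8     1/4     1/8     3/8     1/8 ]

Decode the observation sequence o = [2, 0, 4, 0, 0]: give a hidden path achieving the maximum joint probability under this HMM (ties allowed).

t=0: δ = [9.375e-02, 1.562e-02, 3.125e-02, 3.125e-02, 1.562e-02]  (obs o_0=2)
t=1: δ = [2.930e-03, 2.930e-03, 5.859e-03, 2.930e-03, 1.465e-03]  ψ = [0, 0, 0, 0, 0]  (obs o_1=0)
t=2: δ = [9.155e-05, 1.831e-04, 2.747e-04, 1.099e-03, 9.155e-05]  ψ = [0, 2, 0, 2, 1]  (obs o_2=4)
t=3: δ = [3.433e-05, 6.866e-05, 3.433e-05, 3.433e-05, 1.717e-05]  ψ = [3, 3, 3, 3, 3]  (obs o_3=0)
t=4: δ = [1.073e-06, 2.146e-06, 4.292e-06, 2.146e-06, 2.146e-06]  ψ = [0, 1, 1, 1, 1]  (obs o_4=0)
backtrack: best end state = 2; path = [0, 2, 3, 1, 2]

path = [0, 2, 3, 1, 2]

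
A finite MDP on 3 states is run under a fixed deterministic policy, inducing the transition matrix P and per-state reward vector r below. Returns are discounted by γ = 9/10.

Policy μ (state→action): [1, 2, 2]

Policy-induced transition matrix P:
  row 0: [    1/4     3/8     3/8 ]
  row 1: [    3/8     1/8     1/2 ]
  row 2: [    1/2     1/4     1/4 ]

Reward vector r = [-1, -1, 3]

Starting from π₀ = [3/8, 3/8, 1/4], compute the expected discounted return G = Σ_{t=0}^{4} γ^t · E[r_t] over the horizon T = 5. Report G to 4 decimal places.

G = 1.4802

t=0: π = [0.3750, 0.3750, 0.2500], E[r] = 0.0000, γ^t·E[r] = 0.000000, running G = 0.000000
t=1: π = [0.3594, 0.2500, 0.3906], E[r] = 0.5625, γ^t·E[r] = 0.506250, running G = 0.506250
t=2: π = [0.3789, 0.2637, 0.3574], E[r] = 0.4297, γ^t·E[r] = 0.348047, running G = 0.854297
t=3: π = [0.3723, 0.2644, 0.3633], E[r] = 0.4531, γ^t·E[r] = 0.330328, running G = 1.184625
t=4: π = [0.3739, 0.2635, 0.3626], E[r] = 0.4506, γ^t·E[r] = 0.295613, running G = 1.480238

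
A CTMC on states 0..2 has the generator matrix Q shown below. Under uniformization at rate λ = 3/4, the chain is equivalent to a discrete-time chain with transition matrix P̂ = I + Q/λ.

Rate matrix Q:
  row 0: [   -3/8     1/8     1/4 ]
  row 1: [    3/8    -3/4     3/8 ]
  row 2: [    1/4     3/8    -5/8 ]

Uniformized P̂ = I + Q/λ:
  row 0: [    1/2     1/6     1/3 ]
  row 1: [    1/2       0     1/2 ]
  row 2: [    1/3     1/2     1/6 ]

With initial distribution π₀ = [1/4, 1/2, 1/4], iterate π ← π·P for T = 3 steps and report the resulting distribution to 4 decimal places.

π = [0.4502, 0.2222, 0.3275]

t=0: π = [0.2500, 0.5000, 0.2500]
t=1: π = [0.4583, 0.1667, 0.3750]
t=2: π = [0.4375, 0.2639, 0.2986]
t=3: π = [0.4502, 0.2222, 0.3275]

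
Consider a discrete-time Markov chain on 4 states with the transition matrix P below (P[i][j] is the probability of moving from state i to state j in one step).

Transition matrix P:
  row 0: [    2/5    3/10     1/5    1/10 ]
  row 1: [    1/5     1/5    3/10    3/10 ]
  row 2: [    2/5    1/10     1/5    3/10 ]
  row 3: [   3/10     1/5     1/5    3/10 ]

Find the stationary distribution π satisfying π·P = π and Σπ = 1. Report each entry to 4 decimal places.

π = [0.3344, 0.2113, 0.2211, 0.2331]

Balance equations π_j = Σ_i π_i·P[i][j]:
  π_0 = 2/5·π_0 + 1/5·π_1 + 2/5·π_2 + 3/10·π_3
  π_1 = 3/10·π_0 + 1/5·π_1 + 1/10·π_2 + 1/5·π_3
  π_2 = 1/5·π_0 + 3/10·π_1 + 1/5·π_2 + 1/5·π_3
  normalize: π_0 + π_1 + π_2 + π_3 = 1
Solving the linear system gives exactly π = [307/918, 97/459, 203/918, 107/459].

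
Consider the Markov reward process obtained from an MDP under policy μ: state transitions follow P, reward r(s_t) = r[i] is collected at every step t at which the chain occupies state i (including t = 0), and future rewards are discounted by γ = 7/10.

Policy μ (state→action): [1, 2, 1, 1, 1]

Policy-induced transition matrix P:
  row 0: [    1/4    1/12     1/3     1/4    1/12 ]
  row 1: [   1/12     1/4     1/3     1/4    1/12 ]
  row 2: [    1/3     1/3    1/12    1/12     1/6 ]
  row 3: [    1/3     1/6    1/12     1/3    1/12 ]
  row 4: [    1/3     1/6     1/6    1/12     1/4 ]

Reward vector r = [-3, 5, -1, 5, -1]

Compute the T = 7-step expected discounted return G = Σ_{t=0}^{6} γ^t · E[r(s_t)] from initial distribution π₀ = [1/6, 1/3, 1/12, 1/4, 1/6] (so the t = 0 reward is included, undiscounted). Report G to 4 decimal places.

G = 4.1853

t=0: π = [0.1667, 0.3333, 0.0833, 0.2500, 0.1667], E[r] = 2.1667, γ^t·E[r] = 2.166667, running G = 2.166667
t=1: π = [0.2361, 0.1944, 0.2222, 0.2292, 0.1181], E[r] = 1.0694, γ^t·E[r] = 0.748611, running G = 2.915278
t=2: π = [0.2650, 0.2002, 0.2008, 0.2124, 0.1215], E[r] = 0.9456, γ^t·E[r] = 0.463345, running G = 3.378623
t=3: π = [0.2612, 0.1947, 0.2098, 0.2140, 0.1203], E[r] = 0.9299, γ^t·E[r] = 0.318949, running G = 3.697572
t=4: π = [0.2629, 0.1961, 0.2073, 0.2128, 0.1209], E[r] = 0.9277, γ^t·E[r] = 0.222734, running G = 3.920305
t=5: π = [0.2624, 0.1957, 0.2081, 0.2130, 0.1208], E[r] = 0.9273, γ^t·E[r] = 0.155857, running G = 4.076163
t=6: π = [0.2626, 0.1958, 0.2079, 0.2129, 0.1208], E[r] = 0.9273, γ^t·E[r] = 0.109094, running G = 4.185256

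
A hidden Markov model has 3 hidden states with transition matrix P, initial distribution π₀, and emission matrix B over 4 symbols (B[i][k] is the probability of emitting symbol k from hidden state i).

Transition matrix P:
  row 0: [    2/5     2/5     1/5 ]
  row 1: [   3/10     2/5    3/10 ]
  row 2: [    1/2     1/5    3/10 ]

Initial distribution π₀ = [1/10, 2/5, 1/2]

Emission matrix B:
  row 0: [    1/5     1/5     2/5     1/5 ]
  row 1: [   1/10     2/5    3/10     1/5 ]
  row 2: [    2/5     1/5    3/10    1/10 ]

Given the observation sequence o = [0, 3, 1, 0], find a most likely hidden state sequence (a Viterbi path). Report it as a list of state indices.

path = [2, 0, 1, 2]

t=0: δ = [2.000e-02, 4.000e-02, 2.000e-01]  (obs o_0=0)
t=1: δ = [2.000e-02, 8.000e-03, 6.000e-03]  ψ = [2, 2, 2]  (obs o_1=3)
t=2: δ = [1.600e-03, 3.200e-03, 8.000e-04]  ψ = [0, 0, 0]  (obs o_2=1)
t=3: δ = [1.920e-04, 1.280e-04, 3.840e-04]  ψ = [1, 1, 1]  (obs o_3=0)
backtrack: best end state = 2; path = [2, 0, 1, 2]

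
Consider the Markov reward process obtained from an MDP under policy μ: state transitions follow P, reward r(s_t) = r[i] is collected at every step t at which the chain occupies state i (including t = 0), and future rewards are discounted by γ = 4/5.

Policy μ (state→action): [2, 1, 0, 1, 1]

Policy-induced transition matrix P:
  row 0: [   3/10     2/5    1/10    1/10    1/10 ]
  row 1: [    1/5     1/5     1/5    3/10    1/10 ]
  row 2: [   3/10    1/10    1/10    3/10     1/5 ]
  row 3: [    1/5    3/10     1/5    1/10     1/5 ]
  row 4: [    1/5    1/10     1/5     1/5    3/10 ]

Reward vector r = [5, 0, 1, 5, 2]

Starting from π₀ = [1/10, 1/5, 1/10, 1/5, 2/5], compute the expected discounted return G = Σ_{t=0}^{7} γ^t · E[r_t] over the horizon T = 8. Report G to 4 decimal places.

G = 10.8946

t=0: π = [0.1000, 0.2000, 0.1000, 0.2000, 0.4000], E[r] = 2.4000, γ^t·E[r] = 2.400000, running G = 2.400000
t=1: π = [0.2200, 0.1900, 0.1800, 0.2000, 0.2100], E[r] = 2.7000, γ^t·E[r] = 2.160000, running G = 4.560000
t=2: π = [0.2400, 0.2250, 0.1600, 0.1950, 0.1800], E[r] = 2.6950, γ^t·E[r] = 1.724800, running G = 6.284800
t=3: π = [0.2400, 0.2335, 0.1600, 0.1950, 0.1715], E[r] = 2.6780, γ^t·E[r] = 1.371136, running G = 7.655936
t=4: π = [0.2400, 0.2344, 0.1600, 0.1959, 0.1698], E[r] = 2.6789, γ^t·E[r] = 1.097257, running G = 8.753193
t=5: π = [0.2400, 0.2346, 0.1600, 0.1959, 0.1695], E[r] = 2.6783, γ^t·E[r] = 0.877638, running G = 9.630831
t=6: π = [0.2400, 0.2346, 0.1600, 0.1959, 0.1695], E[r] = 2.6784, γ^t·E[r] = 0.702117, running G = 10.332949
t=7: π = [0.2400, 0.2346, 0.1600, 0.1959, 0.1695], E[r] = 2.6784, γ^t·E[r] = 0.561691, running G = 10.894640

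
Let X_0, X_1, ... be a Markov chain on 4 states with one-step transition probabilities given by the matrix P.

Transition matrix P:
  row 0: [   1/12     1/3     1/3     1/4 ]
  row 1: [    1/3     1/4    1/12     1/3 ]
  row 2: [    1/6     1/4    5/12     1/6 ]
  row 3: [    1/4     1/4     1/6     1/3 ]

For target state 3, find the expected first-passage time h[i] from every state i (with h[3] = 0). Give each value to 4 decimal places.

h = [4.0000, 3.6000, 4.4000, 0.0000]

First-step conditioning: h[3] = 0; for i ≠ 3, h[i] = 1 + Σ_k P[i][k]·h[k].
  h[0] = 1 + 1/12·h[0] + 1/3·h[1] + 1/3·h[2]
  h[1] = 1 + 1/3·h[0] + 1/4·h[1] + 1/12·h[2]
  h[2] = 1 + 1/6·h[0] + 1/4·h[1] + 5/12·h[2]
Solving the 3×3 linear system over states ≠ 3 gives exactly h = [4, 18/5, 22/5, 0] (h[3] = 0 is the target).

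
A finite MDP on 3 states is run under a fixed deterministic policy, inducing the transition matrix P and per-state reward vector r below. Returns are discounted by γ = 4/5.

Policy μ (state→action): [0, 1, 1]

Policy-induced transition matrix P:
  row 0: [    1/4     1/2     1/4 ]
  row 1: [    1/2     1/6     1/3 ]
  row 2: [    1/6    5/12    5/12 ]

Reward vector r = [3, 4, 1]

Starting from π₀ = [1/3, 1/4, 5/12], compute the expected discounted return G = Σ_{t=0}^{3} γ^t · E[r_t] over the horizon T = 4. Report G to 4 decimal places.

G = 7.6604

t=0: π = [0.3333, 0.2500, 0.4167], E[r] = 2.4167, γ^t·E[r] = 2.416667, running G = 2.416667
t=1: π = [0.2778, 0.3819, 0.3403], E[r] = 2.7014, γ^t·E[r] = 2.161111, running G = 4.577778
t=2: π = [0.3171, 0.3443, 0.3385], E[r] = 2.6672, γ^t·E[r] = 1.707037, running G = 6.284815
t=3: π = [0.3079, 0.3570, 0.3351], E[r] = 2.6868, γ^t·E[r] = 1.375630, running G = 7.660444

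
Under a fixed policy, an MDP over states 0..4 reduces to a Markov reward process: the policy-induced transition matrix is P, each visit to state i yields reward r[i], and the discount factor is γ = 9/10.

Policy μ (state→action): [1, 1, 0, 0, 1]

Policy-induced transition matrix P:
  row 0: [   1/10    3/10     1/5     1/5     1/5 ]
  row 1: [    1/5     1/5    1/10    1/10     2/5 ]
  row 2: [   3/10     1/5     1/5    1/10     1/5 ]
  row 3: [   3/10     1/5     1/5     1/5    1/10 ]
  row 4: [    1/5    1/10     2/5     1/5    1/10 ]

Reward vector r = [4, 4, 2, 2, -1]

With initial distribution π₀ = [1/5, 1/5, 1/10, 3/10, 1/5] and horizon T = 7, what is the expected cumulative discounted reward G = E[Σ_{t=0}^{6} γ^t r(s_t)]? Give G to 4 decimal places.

t=0: π = [0.2000, 0.2000, 0.1000, 0.3000, 0.2000], E[r] = 2.2000, γ^t·E[r] = 2.200000, running G = 2.200000
t=1: π = [0.2200, 0.2000, 0.2200, 0.1700, 0.1900], E[r] = 2.2700, γ^t·E[r] = 2.043000, running G = 4.243000
t=2: π = [0.2170, 0.2030, 0.2180, 0.1580, 0.2040], E[r] = 2.2280, γ^t·E[r] = 1.804680, running G = 6.047680
t=3: π = [0.2159, 0.2013, 0.2205, 0.1579, 0.2044], E[r] = 2.2212, γ^t·E[r] = 1.619255, running G = 7.666935
t=4: π = [0.2163, 0.2012, 0.2208, 0.1578, 0.2040], E[r] = 2.2227, γ^t·E[r] = 1.458320, running G = 9.125255
t=5: π = [0.2162, 0.2012, 0.2207, 0.1578, 0.2040], E[r] = 2.2228, γ^t·E[r] = 1.312525, running G = 10.437780
t=6: π = [0.2162, 0.2012, 0.2207, 0.1578, 0.2041], E[r] = 2.2227, γ^t·E[r] = 1.181242, running G = 11.619022

G = 11.6190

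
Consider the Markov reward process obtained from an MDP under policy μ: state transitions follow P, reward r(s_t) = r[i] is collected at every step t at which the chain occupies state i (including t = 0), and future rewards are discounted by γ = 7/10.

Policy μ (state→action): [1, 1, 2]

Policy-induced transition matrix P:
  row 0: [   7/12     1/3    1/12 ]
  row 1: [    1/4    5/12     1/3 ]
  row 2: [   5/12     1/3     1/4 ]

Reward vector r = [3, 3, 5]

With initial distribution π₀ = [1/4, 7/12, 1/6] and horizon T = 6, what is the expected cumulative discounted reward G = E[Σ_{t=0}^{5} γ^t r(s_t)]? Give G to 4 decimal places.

t=0: π = [0.2500, 0.5833, 0.1667], E[r] = 3.3333, γ^t·E[r] = 3.333333, running G = 3.333333
t=1: π = [0.3611, 0.3819, 0.2569], E[r] = 3.5139, γ^t·E[r] = 2.459722, running G = 5.793056
t=2: π = [0.4132, 0.3652, 0.2216], E[r] = 3.4433, γ^t·E[r] = 1.687211, running G = 7.480266
t=3: π = [0.4247, 0.3638, 0.2116], E[r] = 3.4231, γ^t·E[r] = 1.174133, running G = 8.654399
t=4: π = [0.4268, 0.3636, 0.2095], E[r] = 3.4191, γ^t·E[r] = 0.820919, running G = 9.475318
t=5: π = [0.4272, 0.3636, 0.2092], E[r] = 3.4183, γ^t·E[r] = 0.574520, running G = 10.049838

G = 10.0498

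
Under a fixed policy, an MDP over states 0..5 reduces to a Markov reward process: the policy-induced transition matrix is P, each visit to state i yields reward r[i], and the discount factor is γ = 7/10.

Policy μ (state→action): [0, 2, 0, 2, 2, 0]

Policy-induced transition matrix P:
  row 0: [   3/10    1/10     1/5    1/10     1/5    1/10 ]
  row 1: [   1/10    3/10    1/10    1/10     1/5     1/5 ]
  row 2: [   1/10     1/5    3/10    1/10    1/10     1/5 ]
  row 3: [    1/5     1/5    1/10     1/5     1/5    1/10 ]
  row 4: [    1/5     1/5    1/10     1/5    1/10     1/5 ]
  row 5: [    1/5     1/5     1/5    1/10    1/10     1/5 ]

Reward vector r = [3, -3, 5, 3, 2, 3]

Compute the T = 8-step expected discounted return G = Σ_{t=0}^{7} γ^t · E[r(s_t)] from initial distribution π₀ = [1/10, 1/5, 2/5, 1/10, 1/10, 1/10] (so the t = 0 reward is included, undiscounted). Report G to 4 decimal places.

G = 6.7367

t=0: π = [0.1000, 0.2000, 0.4000, 0.1000, 0.1000, 0.1000], E[r] = 2.5000, γ^t·E[r] = 2.500000, running G = 2.500000
t=1: π = [0.1500, 0.2100, 0.2000, 0.1200, 0.1400, 0.1800], E[r] = 2.0000, γ^t·E[r] = 1.400000, running G = 3.900000
t=2: π = [0.1740, 0.2060, 0.1730, 0.1260, 0.1480, 0.1730], E[r] = 1.9620, γ^t·E[r] = 0.961380, running G = 4.861380
t=3: π = [0.1795, 0.2032, 0.1693, 0.1274, 0.1506, 0.1700], E[r] = 1.9688, γ^t·E[r] = 0.675298, running G = 5.536678
t=4: π = [0.1807, 0.2024, 0.1688, 0.1278, 0.1510, 0.1693], E[r] = 1.9724, γ^t·E[r] = 0.473571, running G = 6.010249
t=5: π = [0.1810, 0.2022, 0.1688, 0.1279, 0.1511, 0.1692], E[r] = 1.9734, γ^t·E[r] = 0.331676, running G = 6.341925
t=6: π = [0.1810, 0.2021, 0.1688, 0.1279, 0.1511, 0.1691], E[r] = 1.9737, γ^t·E[r] = 0.232203, running G = 6.574128
t=7: π = [0.1810, 0.2021, 0.1688, 0.1279, 0.1511, 0.1691], E[r] = 1.9738, γ^t·E[r] = 0.162547, running G = 6.736675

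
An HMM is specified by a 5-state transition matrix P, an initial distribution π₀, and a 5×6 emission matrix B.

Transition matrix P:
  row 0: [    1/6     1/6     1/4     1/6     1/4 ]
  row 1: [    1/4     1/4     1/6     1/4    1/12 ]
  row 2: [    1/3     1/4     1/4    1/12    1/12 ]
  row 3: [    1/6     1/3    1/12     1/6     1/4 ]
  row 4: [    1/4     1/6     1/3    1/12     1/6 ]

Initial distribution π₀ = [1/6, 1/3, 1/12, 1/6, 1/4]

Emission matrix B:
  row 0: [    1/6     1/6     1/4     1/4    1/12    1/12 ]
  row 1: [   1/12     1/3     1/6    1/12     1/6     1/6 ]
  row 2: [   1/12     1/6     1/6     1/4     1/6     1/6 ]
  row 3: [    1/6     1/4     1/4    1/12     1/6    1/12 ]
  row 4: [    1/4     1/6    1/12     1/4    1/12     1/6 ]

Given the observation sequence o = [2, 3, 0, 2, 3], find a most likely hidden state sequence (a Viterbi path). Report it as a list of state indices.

t=0: δ = [4.167e-02, 5.556e-02, 1.389e-02, 4.167e-02, 2.083e-02]  (obs o_0=2)
t=1: δ = [3.472e-03, 1.157e-03, 2.604e-03, 1.157e-03, 2.604e-03]  ψ = [1, 1, 0, 1, 0]  (obs o_1=3)
t=2: δ = [1.447e-04, 5.425e-05, 7.234e-05, 9.645e-05, 2.170e-04]  ψ = [2, 2, 0, 0, 0]  (obs o_2=0)
t=3: δ = [1.356e-05, 6.028e-06, 1.206e-05, 6.028e-06, 3.014e-06]  ψ = [4, 4, 4, 0, 0]  (obs o_3=2)
t=4: δ = [1.005e-06, 2.512e-07, 8.477e-07, 1.884e-07, 8.477e-07]  ψ = [2, 2, 0, 0, 0]  (obs o_4=3)
backtrack: best end state = 0; path = [1, 0, 4, 2, 0]

path = [1, 0, 4, 2, 0]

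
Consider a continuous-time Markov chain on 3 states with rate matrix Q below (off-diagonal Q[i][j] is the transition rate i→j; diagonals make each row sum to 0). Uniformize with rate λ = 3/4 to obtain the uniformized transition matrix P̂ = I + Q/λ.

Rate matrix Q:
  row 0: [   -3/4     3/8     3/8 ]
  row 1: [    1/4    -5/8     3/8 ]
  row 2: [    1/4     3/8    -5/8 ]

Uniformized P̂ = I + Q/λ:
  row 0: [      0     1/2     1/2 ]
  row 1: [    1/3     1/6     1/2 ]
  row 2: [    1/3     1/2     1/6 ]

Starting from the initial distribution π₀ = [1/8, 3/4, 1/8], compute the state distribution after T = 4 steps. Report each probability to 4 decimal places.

t=0: π = [0.1250, 0.7500, 0.1250]
t=1: π = [0.2917, 0.2500, 0.4583]
t=2: π = [0.2361, 0.4167, 0.3472]
t=3: π = [0.2546, 0.3611, 0.3843]
t=4: π = [0.2485, 0.3796, 0.3719]

π = [0.2485, 0.3796, 0.3719]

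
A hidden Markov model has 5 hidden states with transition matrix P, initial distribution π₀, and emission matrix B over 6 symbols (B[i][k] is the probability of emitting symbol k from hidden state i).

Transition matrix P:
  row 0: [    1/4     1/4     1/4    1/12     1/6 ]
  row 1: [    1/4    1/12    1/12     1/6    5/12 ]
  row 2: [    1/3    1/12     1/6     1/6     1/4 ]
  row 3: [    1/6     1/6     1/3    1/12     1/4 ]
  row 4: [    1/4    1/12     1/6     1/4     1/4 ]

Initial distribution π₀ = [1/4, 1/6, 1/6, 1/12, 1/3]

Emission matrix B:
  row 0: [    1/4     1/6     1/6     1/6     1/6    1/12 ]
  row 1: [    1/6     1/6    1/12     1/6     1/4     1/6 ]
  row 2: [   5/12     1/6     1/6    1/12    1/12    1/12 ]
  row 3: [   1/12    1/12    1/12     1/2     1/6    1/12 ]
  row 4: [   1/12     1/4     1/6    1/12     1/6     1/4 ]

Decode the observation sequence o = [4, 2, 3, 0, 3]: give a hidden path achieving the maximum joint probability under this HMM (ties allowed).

path = [1, 4, 3, 2, 3]

t=0: δ = [4.167e-02, 4.167e-02, 1.389e-02, 1.389e-02, 5.556e-02]  (obs o_0=4)
t=1: δ = [2.315e-03, 8.681e-04, 1.736e-03, 1.157e-03, 2.894e-03]  ψ = [4, 0, 0, 4, 1]  (obs o_1=2)
t=2: δ = [1.206e-04, 9.645e-05, 4.823e-05, 3.617e-04, 6.028e-05]  ψ = [4, 0, 0, 4, 4]  (obs o_2=3)
t=3: δ = [1.507e-05, 1.005e-05, 5.023e-05, 2.512e-06, 7.535e-06]  ψ = [3, 3, 3, 3, 3]  (obs o_3=0)
t=4: δ = [2.791e-06, 6.977e-07, 6.977e-07, 4.186e-06, 1.047e-06]  ψ = [2, 2, 2, 2, 2]  (obs o_4=3)
backtrack: best end state = 3; path = [1, 4, 3, 2, 3]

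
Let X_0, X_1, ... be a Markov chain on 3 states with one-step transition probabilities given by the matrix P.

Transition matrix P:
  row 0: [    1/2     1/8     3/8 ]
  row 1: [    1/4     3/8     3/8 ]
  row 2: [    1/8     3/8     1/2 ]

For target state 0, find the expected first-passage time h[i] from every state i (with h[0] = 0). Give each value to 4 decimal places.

h = [0.0000, 5.0909, 5.8182]

First-step conditioning: h[0] = 0; for i ≠ 0, h[i] = 1 + Σ_k P[i][k]·h[k].
  h[1] = 1 + 3/8·h[1] + 3/8·h[2]
  h[2] = 1 + 3/8·h[1] + 1/2·h[2]
Solving the 2×2 linear system over states ≠ 0 gives exactly h = [0, 56/11, 64/11] (h[0] = 0 is the target).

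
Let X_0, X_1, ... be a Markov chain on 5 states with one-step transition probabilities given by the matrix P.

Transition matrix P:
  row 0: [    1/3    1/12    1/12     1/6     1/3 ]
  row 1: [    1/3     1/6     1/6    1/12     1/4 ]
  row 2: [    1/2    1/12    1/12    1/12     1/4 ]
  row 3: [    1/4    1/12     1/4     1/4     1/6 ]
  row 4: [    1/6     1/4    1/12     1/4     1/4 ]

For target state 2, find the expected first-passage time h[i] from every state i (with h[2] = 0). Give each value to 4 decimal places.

h = [7.8619, 7.2916, 0.0000, 6.4679, 7.6669]

First-step conditioning: h[2] = 0; for i ≠ 2, h[i] = 1 + Σ_k P[i][k]·h[k].
  h[0] = 1 + 1/3·h[0] + 1/12·h[1] + 1/6·h[3] + 1/3·h[4]
  h[1] = 1 + 1/3·h[0] + 1/6·h[1] + 1/12·h[3] + 1/4·h[4]
  h[3] = 1 + 1/4·h[0] + 1/12·h[1] + 1/4·h[3] + 1/6·h[4]
  h[4] = 1 + 1/6·h[0] + 1/4·h[1] + 1/4·h[3] + 1/4·h[4]
Solving the 4×4 linear system over states ≠ 2 gives exactly h = [9678/1231, 8976/1231, 0, 7962/1231, 9438/1231] (h[2] = 0 is the target).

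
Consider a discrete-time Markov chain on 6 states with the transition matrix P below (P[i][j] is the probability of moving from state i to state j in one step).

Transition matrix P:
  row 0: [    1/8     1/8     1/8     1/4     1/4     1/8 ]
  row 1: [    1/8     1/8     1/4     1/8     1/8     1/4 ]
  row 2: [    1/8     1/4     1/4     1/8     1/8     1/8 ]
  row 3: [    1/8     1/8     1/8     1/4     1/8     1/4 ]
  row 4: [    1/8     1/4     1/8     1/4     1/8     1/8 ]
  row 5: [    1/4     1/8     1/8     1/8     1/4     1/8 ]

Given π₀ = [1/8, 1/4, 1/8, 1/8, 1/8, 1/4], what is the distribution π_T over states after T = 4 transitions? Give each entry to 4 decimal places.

π = [0.1462, 0.1664, 0.1667, 0.1872, 0.1644, 0.1693]

t=0: π = [0.1250, 0.2500, 0.1250, 0.1250, 0.1250, 0.2500]
t=1: π = [0.1563, 0.1563, 0.1719, 0.1719, 0.1719, 0.1719]
t=2: π = [0.1465, 0.1680, 0.1660, 0.1875, 0.1660, 0.1660]
t=3: π = [0.1458, 0.1665, 0.1667, 0.1875, 0.1641, 0.1694]
t=4: π = [0.1462, 0.1664, 0.1667, 0.1872, 0.1644, 0.1693]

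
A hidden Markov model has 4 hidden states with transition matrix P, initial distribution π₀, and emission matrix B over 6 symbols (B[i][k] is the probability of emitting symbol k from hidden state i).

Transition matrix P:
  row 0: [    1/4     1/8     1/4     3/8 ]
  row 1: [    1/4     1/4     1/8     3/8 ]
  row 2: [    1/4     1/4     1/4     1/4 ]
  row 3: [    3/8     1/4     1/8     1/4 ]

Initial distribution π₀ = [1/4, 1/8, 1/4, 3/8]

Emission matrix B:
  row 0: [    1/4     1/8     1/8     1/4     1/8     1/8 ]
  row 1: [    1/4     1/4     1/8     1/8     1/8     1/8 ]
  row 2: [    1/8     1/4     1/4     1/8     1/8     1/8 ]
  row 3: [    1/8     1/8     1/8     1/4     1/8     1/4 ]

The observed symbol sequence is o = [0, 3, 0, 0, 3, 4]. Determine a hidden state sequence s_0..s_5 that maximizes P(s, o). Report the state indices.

t=0: δ = [6.250e-02, 3.125e-02, 3.125e-02, 4.688e-02]  (obs o_0=0)
t=1: δ = [4.395e-03, 1.465e-03, 1.953e-03, 5.859e-03]  ψ = [3, 3, 0, 0]  (obs o_1=3)
t=2: δ = [5.493e-04, 3.662e-04, 1.373e-04, 2.060e-04]  ψ = [3, 3, 0, 0]  (obs o_2=0)
t=3: δ = [3.433e-05, 2.289e-05, 1.717e-05, 2.575e-05]  ψ = [0, 1, 0, 0]  (obs o_3=0)
t=4: δ = [2.414e-06, 8.047e-07, 1.073e-06, 3.219e-06]  ψ = [3, 3, 0, 0]  (obs o_4=3)
t=5: δ = [1.509e-07, 1.006e-07, 7.544e-08, 1.132e-07]  ψ = [3, 3, 0, 0]  (obs o_5=4)
backtrack: best end state = 0; path = [0, 3, 0, 0, 3, 0]

path = [0, 3, 0, 0, 3, 0]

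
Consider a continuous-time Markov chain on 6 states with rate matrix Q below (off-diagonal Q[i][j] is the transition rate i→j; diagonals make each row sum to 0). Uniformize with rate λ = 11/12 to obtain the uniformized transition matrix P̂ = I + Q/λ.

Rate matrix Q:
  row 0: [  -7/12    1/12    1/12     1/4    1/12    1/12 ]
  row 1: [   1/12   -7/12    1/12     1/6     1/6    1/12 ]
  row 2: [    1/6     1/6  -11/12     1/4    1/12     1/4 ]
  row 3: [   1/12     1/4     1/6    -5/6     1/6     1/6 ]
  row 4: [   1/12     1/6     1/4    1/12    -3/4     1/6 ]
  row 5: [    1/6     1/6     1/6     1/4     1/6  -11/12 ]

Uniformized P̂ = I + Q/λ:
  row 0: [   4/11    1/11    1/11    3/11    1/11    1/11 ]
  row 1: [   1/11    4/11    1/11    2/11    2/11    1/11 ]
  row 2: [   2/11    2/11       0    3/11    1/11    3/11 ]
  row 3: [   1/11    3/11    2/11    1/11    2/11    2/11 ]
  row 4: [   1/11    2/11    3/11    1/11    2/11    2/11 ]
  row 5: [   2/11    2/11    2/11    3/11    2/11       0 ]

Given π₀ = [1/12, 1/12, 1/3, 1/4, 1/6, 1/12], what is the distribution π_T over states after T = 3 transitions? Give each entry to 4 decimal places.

π = [0.1587, 0.2255, 0.1358, 0.1888, 0.1546, 0.1366]

t=0: π = [0.0833, 0.0833, 0.3333, 0.2500, 0.1667, 0.0833]
t=1: π = [0.1515, 0.2121, 0.1212, 0.1894, 0.1439, 0.1818]
t=2: π = [0.1598, 0.2238, 0.1398, 0.1928, 0.1570, 0.1267]
t=3: π = [0.1587, 0.2255, 0.1358, 0.1888, 0.1546, 0.1366]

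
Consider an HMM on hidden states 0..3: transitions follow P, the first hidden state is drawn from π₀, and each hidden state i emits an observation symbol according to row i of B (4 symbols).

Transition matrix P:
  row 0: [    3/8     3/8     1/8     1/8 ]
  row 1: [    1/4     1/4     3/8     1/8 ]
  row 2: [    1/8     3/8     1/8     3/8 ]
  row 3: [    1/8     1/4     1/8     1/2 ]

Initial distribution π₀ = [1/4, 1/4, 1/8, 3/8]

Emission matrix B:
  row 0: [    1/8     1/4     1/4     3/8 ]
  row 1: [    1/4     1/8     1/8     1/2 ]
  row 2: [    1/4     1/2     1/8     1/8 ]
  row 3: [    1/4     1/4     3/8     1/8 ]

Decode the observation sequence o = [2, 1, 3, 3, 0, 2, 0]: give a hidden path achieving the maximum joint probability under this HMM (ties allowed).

t=0: δ = [6.250e-02, 3.125e-02, 1.562e-02, 1.406e-01]  (obs o_0=2)
t=1: δ = [5.859e-03, 4.395e-03, 8.789e-03, 1.758e-02]  ψ = [0, 3, 3, 3]  (obs o_1=1)
t=2: δ = [8.240e-04, 2.197e-03, 2.747e-04, 1.099e-03]  ψ = [0, 3, 3, 3]  (obs o_2=3)
t=3: δ = [2.060e-04, 2.747e-04, 1.030e-04, 6.866e-05]  ψ = [1, 1, 1, 3]  (obs o_3=3)
t=4: δ = [9.656e-06, 1.931e-05, 2.575e-05, 9.656e-06]  ψ = [0, 0, 1, 2]  (obs o_4=0)
t=5: δ = [1.207e-06, 1.207e-06, 9.052e-07, 3.621e-06]  ψ = [1, 2, 1, 2]  (obs o_5=2)
t=6: δ = [5.658e-08, 2.263e-07, 1.132e-07, 4.526e-07]  ψ = [0, 3, 1, 3]  (obs o_6=0)
backtrack: best end state = 3; path = [3, 3, 1, 1, 2, 3, 3]

path = [3, 3, 1, 1, 2, 3, 3]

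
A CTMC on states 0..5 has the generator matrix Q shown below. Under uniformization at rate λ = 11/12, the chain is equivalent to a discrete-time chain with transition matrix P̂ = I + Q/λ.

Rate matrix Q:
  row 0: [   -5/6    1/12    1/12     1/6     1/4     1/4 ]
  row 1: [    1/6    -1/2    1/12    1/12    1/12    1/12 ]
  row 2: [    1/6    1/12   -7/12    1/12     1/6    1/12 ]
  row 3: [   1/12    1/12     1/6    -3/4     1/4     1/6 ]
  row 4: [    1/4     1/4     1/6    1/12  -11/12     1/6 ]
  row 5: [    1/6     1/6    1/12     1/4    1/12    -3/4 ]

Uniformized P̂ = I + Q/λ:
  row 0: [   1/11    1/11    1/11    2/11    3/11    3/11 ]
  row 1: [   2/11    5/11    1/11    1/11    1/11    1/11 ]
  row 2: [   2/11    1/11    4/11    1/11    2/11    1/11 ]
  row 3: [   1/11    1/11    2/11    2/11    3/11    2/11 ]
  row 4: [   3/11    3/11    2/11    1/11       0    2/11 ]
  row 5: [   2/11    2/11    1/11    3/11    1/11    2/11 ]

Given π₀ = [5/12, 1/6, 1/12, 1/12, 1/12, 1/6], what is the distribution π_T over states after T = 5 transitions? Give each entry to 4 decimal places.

π = [0.1666, 0.2088, 0.1623, 0.1494, 0.1496, 0.1632]

t=0: π = [0.4167, 0.1667, 0.0833, 0.0833, 0.0833, 0.1667]
t=1: π = [0.1439, 0.1818, 0.1288, 0.1667, 0.1818, 0.1970]
t=2: π = [0.1701, 0.2080, 0.1577, 0.1550, 0.1426, 0.1667]
t=3: π = [0.1652, 0.2076, 0.1610, 0.1508, 0.1514, 0.1640]
t=4: π = [0.1669, 0.2088, 0.1623, 0.1495, 0.1492, 0.1633]
t=5: π = [0.1666, 0.2088, 0.1623, 0.1494, 0.1496, 0.1632]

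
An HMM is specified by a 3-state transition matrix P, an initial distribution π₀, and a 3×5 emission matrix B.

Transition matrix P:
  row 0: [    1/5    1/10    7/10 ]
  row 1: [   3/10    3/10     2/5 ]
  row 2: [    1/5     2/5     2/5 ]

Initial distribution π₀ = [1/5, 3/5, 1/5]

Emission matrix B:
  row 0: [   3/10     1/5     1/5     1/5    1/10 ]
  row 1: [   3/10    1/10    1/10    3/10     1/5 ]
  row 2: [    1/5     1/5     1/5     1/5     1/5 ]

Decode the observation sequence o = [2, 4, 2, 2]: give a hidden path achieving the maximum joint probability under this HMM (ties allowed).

path = [0, 2, 2, 2]

t=0: δ = [4.000e-02, 6.000e-02, 4.000e-02]  (obs o_0=2)
t=1: δ = [1.800e-03, 3.600e-03, 5.600e-03]  ψ = [1, 1, 0]  (obs o_1=4)
t=2: δ = [2.240e-04, 2.240e-04, 4.480e-04]  ψ = [2, 2, 2]  (obs o_2=2)
t=3: δ = [1.792e-05, 1.792e-05, 3.584e-05]  ψ = [2, 2, 2]  (obs o_3=2)
backtrack: best end state = 2; path = [0, 2, 2, 2]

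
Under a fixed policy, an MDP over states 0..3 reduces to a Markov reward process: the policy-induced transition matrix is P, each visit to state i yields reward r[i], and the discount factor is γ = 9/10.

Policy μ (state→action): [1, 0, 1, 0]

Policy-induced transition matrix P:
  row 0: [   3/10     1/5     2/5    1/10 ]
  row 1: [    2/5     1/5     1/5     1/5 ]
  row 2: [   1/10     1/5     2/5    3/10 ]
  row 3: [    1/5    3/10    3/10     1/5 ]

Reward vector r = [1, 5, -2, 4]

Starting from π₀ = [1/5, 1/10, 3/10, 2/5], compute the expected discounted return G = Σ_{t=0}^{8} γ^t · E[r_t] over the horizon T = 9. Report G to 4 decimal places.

G = 9.5098

t=0: π = [0.2000, 0.1000, 0.3000, 0.4000], E[r] = 1.7000, γ^t·E[r] = 1.700000, running G = 1.700000
t=1: π = [0.2100, 0.2400, 0.3400, 0.2100], E[r] = 1.5700, γ^t·E[r] = 1.413000, running G = 3.113000
t=2: π = [0.2350, 0.2210, 0.3310, 0.2130], E[r] = 1.5300, γ^t·E[r] = 1.239300, running G = 4.352300
t=3: π = [0.2346, 0.2213, 0.3345, 0.2096], E[r] = 1.5105, γ^t·E[r] = 1.101155, running G = 5.453455
t=4: π = [0.2343, 0.2210, 0.3348, 0.2100], E[r] = 1.5095, γ^t·E[r] = 0.990363, running G = 6.443818
t=5: π = [0.2341, 0.2210, 0.3348, 0.2101], E[r] = 1.5097, γ^t·E[r] = 0.891476, running G = 7.335294
t=6: π = [0.2341, 0.2210, 0.3348, 0.2101], E[r] = 1.5098, γ^t·E[r] = 0.802388, running G = 8.137682
t=7: π = [0.2341, 0.2210, 0.3348, 0.2101], E[r] = 1.5098, γ^t·E[r] = 0.722156, running G = 8.859838
t=8: π = [0.2341, 0.2210, 0.3348, 0.2101], E[r] = 1.5098, γ^t·E[r] = 0.649940, running G = 9.509778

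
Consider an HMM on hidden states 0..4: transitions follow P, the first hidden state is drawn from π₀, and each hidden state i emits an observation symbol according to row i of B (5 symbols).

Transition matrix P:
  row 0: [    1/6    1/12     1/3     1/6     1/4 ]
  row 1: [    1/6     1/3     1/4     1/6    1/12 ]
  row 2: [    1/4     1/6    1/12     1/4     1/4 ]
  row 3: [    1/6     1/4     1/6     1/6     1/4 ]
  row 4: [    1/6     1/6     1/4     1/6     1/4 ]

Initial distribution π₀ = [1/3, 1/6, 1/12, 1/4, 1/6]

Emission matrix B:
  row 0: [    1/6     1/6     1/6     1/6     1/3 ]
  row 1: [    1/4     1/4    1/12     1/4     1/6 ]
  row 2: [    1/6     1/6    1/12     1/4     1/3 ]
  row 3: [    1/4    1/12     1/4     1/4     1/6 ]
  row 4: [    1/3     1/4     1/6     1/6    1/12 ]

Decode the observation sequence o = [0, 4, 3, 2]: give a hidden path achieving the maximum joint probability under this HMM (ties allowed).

t=0: δ = [5.556e-02, 4.167e-02, 1.389e-02, 6.250e-02, 5.556e-02]  (obs o_0=0)
t=1: δ = [3.472e-03, 2.604e-03, 6.173e-03, 1.736e-03, 1.302e-03]  ψ = [3, 3, 0, 3, 3]  (obs o_1=4)
t=2: δ = [2.572e-04, 2.572e-04, 2.894e-04, 3.858e-04, 2.572e-04]  ψ = [2, 2, 0, 2, 2]  (obs o_2=3)
t=3: δ = [1.206e-05, 8.038e-06, 7.144e-06, 1.808e-05, 1.608e-05]  ψ = [2, 3, 0, 2, 3]  (obs o_3=2)
backtrack: best end state = 3; path = [3, 0, 2, 3]

path = [3, 0, 2, 3]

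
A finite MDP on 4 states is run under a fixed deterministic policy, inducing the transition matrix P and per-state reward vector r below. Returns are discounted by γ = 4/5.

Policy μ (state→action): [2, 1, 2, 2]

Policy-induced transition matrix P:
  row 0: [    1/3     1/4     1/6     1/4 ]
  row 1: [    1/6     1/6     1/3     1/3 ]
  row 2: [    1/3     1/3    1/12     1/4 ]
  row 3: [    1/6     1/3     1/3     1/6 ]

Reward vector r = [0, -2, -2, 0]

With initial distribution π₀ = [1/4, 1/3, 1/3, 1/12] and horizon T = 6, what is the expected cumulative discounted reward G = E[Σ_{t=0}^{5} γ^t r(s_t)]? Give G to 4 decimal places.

t=0: π = [0.2500, 0.3333, 0.3333, 0.0833], E[r] = -1.3333, γ^t·E[r] = -1.333333, running G = -1.333333
t=1: π = [0.2639, 0.2569, 0.2083, 0.2708], E[r] = -0.9306, γ^t·E[r] = -0.744444, running G = -2.077778
t=2: π = [0.2454, 0.2685, 0.2373, 0.2488], E[r] = -1.0116, γ^t·E[r] = -0.647407, running G = -2.725185
t=3: π = [0.2471, 0.2681, 0.2331, 0.2516], E[r] = -1.0025, γ^t·E[r] = -0.513284, running G = -3.238469
t=4: π = [0.2467, 0.2681, 0.2339, 0.2514], E[r] = -1.0038, γ^t·E[r] = -0.411174, running G = -3.649643
t=5: π = [0.2468, 0.2681, 0.2337, 0.2514], E[r] = -1.0037, γ^t·E[r] = -0.328891, running G = -3.978534

G = -3.9785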